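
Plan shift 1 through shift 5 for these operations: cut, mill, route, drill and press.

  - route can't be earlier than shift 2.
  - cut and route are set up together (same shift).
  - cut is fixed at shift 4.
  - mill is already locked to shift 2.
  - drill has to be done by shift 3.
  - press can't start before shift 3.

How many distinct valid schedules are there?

9

Splitting on drill: it can be shift 1 (3), shift 2 (3), shift 3 (3). Listing each branch's schedules as (cut, mill, route, press) by shift number:
drill=shift 1: (4,2,4,3) (4,2,4,4) (4,2,4,5) — 3.
drill=shift 2: (4,2,4,3) (4,2,4,4) (4,2,4,5) — 3.
drill=shift 3: (4,2,4,3) (4,2,4,4) (4,2,4,5) — 3.
Summing: 3 + 3 + 3 = 9.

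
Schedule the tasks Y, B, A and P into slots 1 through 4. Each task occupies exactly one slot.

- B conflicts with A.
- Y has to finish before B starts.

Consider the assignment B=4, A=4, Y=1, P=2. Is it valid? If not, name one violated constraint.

Y has to finish before B starts — holds.
B conflicts with A — violated.

No. B conflicts with A is not satisfied.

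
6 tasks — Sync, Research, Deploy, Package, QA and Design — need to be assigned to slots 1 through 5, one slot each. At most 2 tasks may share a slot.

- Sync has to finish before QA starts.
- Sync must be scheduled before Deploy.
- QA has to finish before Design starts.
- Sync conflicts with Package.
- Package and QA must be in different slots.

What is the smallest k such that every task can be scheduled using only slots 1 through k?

3

The precedence chain requires at least 3 distinct slots.
With at most 2 per slot and 6 tasks, at least 3 slots are needed.
3 works (last occupied slot: 3): for example QA -> 2, Package -> 3, Research -> 1, Sync -> 1, Deploy -> 2, Design -> 3.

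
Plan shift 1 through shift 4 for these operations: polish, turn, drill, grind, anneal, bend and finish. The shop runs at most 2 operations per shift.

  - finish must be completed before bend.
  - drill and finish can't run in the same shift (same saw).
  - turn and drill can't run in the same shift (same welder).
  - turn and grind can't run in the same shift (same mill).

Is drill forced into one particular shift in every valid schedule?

No

drill can be shift 1 (e.g. bend -> shift 3; finish -> shift 2; turn -> shift 2; grind -> shift 3; polish -> shift 1; drill -> shift 1; anneal -> shift 4) or shift 2 (e.g. drill -> shift 2; polish -> shift 1; turn -> shift 3; finish -> shift 1; bend -> shift 2; anneal -> shift 3; grind -> shift 4).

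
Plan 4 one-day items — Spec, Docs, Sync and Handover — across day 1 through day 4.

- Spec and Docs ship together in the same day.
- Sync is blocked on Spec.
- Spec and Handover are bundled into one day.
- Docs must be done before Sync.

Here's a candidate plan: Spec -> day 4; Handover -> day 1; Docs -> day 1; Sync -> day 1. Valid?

Docs must be done before Sync — violated.
Spec and Handover are bundled into one day — violated.
Spec and Docs ship together in the same day — violated.
Sync is blocked on Spec — violated.

Invalid. Sync is blocked on Spec.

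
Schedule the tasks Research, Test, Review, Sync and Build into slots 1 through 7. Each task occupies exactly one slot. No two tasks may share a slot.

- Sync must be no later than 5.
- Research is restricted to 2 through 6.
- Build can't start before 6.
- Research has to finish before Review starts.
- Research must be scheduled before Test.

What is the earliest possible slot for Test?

Precedence pushes Test to at least 3.
Test at 3 is achievable: Sync -> 1; Build -> 6; Test -> 3; Review -> 4; Research -> 2.

3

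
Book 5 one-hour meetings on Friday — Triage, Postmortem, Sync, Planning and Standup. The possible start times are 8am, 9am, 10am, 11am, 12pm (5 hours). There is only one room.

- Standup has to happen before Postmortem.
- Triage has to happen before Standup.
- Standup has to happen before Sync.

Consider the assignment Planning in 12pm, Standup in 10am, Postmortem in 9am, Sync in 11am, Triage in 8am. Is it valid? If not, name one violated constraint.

There is only one room — holds.
Standup has to happen before Sync — holds.
Triage has to happen before Standup — holds.
Standup has to happen before Postmortem — violated.

No. Standup has to happen before Postmortem is not satisfied.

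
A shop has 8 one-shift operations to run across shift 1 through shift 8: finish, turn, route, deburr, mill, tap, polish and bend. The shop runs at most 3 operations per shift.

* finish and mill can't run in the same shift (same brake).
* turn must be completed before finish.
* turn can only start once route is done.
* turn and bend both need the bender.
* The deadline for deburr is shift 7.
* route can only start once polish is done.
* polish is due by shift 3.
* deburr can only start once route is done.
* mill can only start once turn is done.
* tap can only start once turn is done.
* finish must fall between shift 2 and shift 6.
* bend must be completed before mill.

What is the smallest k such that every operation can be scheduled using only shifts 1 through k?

The precedence chain requires at least 4 distinct shifts.
With at most 3 per shift and 8 operations, at least 3 shifts are needed.
Could 4 shifts be enough, i.e. nothing placed later than shift 4? No: finish's window within 4 shifts is {shift 2, shift 3, shift 4}; deburr's window within 4 shifts is {shift 1, shift 2, shift 3, shift 4}; polish's window within 4 shifts is {shift 1, shift 2, shift 3}; tap must come after turn (at shift 1 or later) → {shift 2, shift 3, shift 4}; turn must come before tap (at shift 4 or earlier) → {shift 1, shift 2, shift 3}; route must come after polish (at shift 1 or later) → {shift 2, shift 3, shift 4}; mill must come after turn (at shift 1 or later) → {shift 2, shift 3, shift 4}; deburr must come after route (at shift 2 or later) → {shift 3, shift 4}; route must come before deburr (at shift 4 or earlier) → {shift 2, shift 3}; turn must come after route (at shift 2 or later) → {shift 3}; mill must come after turn (at shift 3 or later) → {shift 4}; finish must come after turn (at shift 3 or later) → {shift 4}; mill can't share with finish (shift 4) → nothing is left.
So 4 shifts is not enough.
5 works (last occupied shift: shift 5): for example bend -> shift 1, route -> shift 2, mill -> shift 5, finish -> shift 4, tap -> shift 4, polish -> shift 1, turn -> shift 3, deburr -> shift 3.

5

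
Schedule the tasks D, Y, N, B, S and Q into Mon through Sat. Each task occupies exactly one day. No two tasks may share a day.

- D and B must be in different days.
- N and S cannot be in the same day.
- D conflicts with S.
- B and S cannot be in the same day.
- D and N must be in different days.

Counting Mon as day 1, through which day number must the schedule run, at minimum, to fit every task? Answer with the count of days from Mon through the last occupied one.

6 days

With at most 1 per day and 6 tasks, at least 6 days are needed.
6 works (last occupied day: Sat): for example N in Wed, Q in Sat, Y in Tue, D in Mon, B in Thu, S in Fri.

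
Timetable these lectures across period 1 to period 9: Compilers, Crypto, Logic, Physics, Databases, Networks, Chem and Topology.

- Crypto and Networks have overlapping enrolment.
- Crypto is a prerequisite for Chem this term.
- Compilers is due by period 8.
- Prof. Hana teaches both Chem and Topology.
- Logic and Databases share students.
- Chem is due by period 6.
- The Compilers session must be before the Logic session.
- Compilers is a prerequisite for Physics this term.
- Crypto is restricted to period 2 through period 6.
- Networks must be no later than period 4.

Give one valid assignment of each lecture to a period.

Chem -> period 3, Physics -> period 2, Topology -> period 1, Networks -> period 1, Databases -> period 1, Crypto -> period 2, Compilers -> period 1, Logic -> period 2

Checking: Crypto(period 2) before Chem(period 3); Compilers(period 1) before Logic(period 2); Compilers(period 1) before Physics(period 2); Chem(period 3) != Topology(period 1); Crypto(period 2) != Networks(period 1); Logic(period 2) != Databases(period 1); Chem=period 3 in [period 1,period 6]; Crypto=period 2 in [period 2,period 6]; Compilers=period 1 in [period 1,period 8]; Networks=period 1 in [period 1,period 4].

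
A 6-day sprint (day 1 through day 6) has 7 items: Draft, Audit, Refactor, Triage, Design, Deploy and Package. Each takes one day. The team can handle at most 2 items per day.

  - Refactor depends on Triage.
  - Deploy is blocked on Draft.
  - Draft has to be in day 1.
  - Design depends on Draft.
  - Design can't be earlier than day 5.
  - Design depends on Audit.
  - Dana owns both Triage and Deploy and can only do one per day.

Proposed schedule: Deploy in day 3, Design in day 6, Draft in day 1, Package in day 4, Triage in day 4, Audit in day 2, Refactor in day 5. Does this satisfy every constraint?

Draft has to be in day 1 — holds.
Design depends on Draft — holds.
Dana owns both Triage and Deploy and can only do one per day — holds.
Refactor depends on Triage — holds.
Design depends on Audit — holds.
The team can handle at most 2 items per day — holds.
Design can't be earlier than day 5 — holds.
Deploy is blocked on Draft — holds.

Valid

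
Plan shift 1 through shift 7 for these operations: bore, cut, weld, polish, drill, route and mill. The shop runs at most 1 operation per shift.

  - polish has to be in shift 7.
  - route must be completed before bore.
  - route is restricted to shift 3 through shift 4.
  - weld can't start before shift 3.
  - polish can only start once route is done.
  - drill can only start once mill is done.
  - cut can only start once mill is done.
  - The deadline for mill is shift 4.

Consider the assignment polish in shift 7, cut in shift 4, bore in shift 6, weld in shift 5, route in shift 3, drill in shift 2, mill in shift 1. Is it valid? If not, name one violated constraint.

weld can't start before shift 3 — holds.
route is restricted to shift 3 through shift 4 — holds.
polish can only start once route is done — holds.
route must be completed before bore — holds.
The shop runs at most 1 operation per shift — holds.
polish has to be in shift 7 — holds.
The deadline for mill is shift 4 — holds.
cut can only start once mill is done — holds.
drill can only start once mill is done — holds.

Yes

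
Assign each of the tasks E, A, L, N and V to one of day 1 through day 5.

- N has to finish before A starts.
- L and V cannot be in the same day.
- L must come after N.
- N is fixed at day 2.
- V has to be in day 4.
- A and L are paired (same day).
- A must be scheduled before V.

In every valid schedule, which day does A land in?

N is fixed at day 2 and must come before A, so A is at least day 3.
V is fixed at day 4 and must come after A, so A is at most day 3.
So A must be day 3.

day 3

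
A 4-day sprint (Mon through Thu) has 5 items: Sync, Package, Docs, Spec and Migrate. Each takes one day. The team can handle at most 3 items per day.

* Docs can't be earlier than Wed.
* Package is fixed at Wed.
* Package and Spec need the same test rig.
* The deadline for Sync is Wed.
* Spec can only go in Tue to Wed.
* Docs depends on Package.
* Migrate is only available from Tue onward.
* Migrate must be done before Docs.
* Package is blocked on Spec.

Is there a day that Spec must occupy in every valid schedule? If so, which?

Tue

Spec's window is Tue–Wed.
Package is fixed at Wed, and Spec can't share a day with Package.
So Spec must be Tue.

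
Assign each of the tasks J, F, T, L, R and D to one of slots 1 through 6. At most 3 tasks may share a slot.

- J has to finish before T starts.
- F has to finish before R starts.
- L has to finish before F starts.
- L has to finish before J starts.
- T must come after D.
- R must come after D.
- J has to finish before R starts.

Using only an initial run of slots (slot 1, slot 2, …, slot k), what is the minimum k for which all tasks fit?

The precedence chain requires at least 3 distinct slots.
With at most 3 per slot and 6 tasks, at least 2 slots are needed.
3 works (last occupied slot: 3): for example D in 1, R in 3, F in 2, J in 2, L in 1, T in 3.

3 slots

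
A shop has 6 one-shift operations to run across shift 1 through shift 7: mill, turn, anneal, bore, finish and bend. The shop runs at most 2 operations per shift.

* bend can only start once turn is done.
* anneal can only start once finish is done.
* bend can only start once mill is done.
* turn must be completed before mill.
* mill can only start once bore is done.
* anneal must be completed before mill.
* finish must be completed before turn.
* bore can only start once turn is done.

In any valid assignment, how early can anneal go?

shift 2

Precedence pushes anneal to at least shift 2; downstream work caps anneal at shift 5.
anneal at shift 2 is achievable: mill in shift 4; finish in shift 1; anneal in shift 2; bore in shift 3; bend in shift 5; turn in shift 2.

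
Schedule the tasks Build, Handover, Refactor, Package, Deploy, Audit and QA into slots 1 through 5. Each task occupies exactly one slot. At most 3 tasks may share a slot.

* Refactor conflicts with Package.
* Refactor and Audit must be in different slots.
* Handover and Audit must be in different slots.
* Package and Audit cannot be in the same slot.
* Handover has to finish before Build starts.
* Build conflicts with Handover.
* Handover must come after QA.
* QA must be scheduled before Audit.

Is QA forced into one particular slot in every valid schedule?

No

QA can be 1 (e.g. Handover in 2; Refactor in 1; Deploy in 1; Build in 3; QA in 1; Audit in 3; Package in 2) or 2 (e.g. Handover in 3, Refactor in 1, Package in 2, QA in 2, Audit in 4, Deploy in 1, Build in 4).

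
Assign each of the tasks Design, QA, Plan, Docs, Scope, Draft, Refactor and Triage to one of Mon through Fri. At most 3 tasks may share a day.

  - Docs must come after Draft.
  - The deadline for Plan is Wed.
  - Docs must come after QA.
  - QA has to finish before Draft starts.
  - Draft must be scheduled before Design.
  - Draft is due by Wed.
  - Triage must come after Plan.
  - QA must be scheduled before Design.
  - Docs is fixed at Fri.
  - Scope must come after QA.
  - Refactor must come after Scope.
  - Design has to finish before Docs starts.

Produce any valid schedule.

Design -> Wed; Plan -> Mon; Scope -> Tue; Draft -> Tue; Refactor -> Wed; Docs -> Fri; QA -> Mon; Triage -> Tue

Checking: QA(Mon) before Scope(Tue); Draft(Tue) before Design(Wed); QA(Mon) before Docs(Fri); Draft(Tue) before Docs(Fri); QA(Mon) before Draft(Tue); QA(Mon) before Design(Wed); Scope(Tue) before Refactor(Wed); Design(Wed) before Docs(Fri); Plan(Mon) before Triage(Tue); Docs=Fri in [Fri,Fri]; Plan=Mon in [Mon,Wed]; Draft=Tue in [Mon,Wed]; max 3 per day (cap 3).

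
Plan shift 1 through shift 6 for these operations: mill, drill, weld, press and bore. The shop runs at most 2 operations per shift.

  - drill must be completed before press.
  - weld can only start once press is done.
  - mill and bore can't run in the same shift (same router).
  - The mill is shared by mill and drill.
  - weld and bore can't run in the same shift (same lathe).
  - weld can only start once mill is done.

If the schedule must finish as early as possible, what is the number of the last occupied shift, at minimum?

3

The precedence chain requires at least 3 distinct shifts.
With at most 2 per shift and 5 operations, at least 3 shifts are needed.
3 works (last occupied shift: shift 3): for example press -> shift 2; bore -> shift 1; drill -> shift 1; weld -> shift 3; mill -> shift 2.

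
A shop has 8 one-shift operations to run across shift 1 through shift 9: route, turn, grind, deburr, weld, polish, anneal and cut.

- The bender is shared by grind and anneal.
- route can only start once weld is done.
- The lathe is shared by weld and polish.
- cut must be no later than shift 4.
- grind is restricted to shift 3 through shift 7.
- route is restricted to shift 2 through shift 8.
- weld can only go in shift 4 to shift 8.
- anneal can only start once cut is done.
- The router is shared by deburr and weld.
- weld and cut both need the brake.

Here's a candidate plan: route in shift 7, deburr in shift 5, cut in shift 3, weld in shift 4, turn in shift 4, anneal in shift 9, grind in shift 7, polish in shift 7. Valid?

Yes, all constraints hold

weld and cut both need the brake — holds.
The lathe is shared by weld and polish — holds.
grind is restricted to shift 3 through shift 7 — holds.
anneal can only start once cut is done — holds.
The router is shared by deburr and weld — holds.
route can only start once weld is done — holds.
cut must be no later than shift 4 — holds.
weld can only go in shift 4 to shift 8 — holds.
The bender is shared by grind and anneal — holds.
route is restricted to shift 2 through shift 8 — holds.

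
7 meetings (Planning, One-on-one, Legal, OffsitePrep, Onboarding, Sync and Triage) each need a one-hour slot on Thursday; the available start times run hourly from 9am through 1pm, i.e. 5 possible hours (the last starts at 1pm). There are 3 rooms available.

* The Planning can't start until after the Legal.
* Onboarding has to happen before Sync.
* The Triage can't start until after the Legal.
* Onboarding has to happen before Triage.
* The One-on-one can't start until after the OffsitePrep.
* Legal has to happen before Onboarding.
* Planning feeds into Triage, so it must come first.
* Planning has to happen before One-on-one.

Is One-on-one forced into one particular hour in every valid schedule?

One-on-one can be 11am (e.g. Onboarding=10am; OffsitePrep=9am; Legal=9am; Sync=11am; Planning=10am; One-on-one=11am; Triage=11am) or 12pm (e.g. One-on-one=12pm, Planning=10am, Triage=11am, Onboarding=10am, Sync=11am, Legal=9am, OffsitePrep=9am).

No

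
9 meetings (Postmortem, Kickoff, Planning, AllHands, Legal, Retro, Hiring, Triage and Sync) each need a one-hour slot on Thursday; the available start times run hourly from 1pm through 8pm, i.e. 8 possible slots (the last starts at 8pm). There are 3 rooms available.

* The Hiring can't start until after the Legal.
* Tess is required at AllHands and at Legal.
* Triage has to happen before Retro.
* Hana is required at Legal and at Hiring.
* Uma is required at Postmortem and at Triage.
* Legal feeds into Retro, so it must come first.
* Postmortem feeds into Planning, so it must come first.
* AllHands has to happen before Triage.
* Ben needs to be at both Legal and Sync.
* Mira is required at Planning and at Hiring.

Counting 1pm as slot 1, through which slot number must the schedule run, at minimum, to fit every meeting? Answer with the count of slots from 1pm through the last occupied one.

3 slots

The precedence chain requires at least 3 distinct slots.
With at most 3 per slot and 9 meetings, at least 3 slots are needed.
3 works (last occupied slot: 3pm): for example Postmortem -> 1pm; AllHands -> 1pm; Sync -> 3pm; Kickoff -> 1pm; Triage -> 2pm; Planning -> 2pm; Legal -> 2pm; Retro -> 3pm; Hiring -> 3pm.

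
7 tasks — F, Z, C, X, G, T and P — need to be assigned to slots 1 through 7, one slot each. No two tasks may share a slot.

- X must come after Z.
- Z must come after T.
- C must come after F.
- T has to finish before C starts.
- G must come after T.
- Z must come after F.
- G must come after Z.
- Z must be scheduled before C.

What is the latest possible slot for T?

Downstream work caps T at 5.
T at 3 is achievable: G=6; X=7; T=3; C=5; Z=4; P=2; F=1.
Nothing later works — the capacity limit rule out every slot after 3.

3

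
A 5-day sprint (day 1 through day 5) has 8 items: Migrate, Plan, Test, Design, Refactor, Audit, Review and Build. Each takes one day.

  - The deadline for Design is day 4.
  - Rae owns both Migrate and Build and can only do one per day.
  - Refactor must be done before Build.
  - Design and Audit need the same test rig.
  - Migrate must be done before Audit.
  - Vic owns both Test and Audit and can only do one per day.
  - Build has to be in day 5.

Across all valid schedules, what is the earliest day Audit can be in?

day 2

Precedence pushes Audit to at least day 2.
Audit at day 2 is achievable: Audit -> day 2; Migrate -> day 1; Test -> day 1; Refactor -> day 1; Review -> day 1; Design -> day 1; Build -> day 5; Plan -> day 1.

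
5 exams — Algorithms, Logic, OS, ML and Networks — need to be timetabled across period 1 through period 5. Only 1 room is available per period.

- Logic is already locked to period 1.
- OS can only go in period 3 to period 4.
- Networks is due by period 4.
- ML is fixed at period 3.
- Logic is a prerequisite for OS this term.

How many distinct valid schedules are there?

Enumerating: Algorithms=period 5, Logic=period 1, ML=period 3, Networks=period 2, OS=period 4.

1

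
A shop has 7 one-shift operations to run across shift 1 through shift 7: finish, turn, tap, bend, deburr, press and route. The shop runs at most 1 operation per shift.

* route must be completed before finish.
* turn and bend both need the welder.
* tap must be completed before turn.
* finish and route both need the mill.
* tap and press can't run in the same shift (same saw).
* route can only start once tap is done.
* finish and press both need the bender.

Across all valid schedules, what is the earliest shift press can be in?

shift 1

press at shift 1 is achievable: finish in shift 4, press in shift 1, tap in shift 2, route in shift 3, turn in shift 5, bend in shift 6, deburr in shift 7.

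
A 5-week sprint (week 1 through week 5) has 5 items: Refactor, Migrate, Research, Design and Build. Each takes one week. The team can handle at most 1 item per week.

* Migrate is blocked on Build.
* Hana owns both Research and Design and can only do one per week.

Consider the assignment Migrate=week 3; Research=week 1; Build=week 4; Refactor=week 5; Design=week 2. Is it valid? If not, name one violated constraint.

Invalid. Migrate is blocked on Build.

Hana owns both Research and Design and can only do one per week — holds.
The team can handle at most 1 item per week — holds.
Migrate is blocked on Build — violated.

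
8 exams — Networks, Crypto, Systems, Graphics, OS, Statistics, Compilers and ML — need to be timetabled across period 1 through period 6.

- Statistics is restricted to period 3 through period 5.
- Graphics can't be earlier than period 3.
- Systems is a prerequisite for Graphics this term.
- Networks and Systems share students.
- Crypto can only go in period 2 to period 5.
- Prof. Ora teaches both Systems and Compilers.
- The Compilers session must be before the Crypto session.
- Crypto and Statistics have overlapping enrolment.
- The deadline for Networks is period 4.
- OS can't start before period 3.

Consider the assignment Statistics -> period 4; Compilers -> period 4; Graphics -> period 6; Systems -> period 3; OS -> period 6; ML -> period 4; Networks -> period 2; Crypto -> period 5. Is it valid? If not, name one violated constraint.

The deadline for Networks is period 4 — holds.
OS can't start before period 3 — holds.
Networks and Systems share students — holds.
Prof. Ora teaches both Systems and Compilers — holds.
Statistics is restricted to period 3 through period 5 — holds.
Systems is a prerequisite for Graphics this term — holds.
Graphics can't be earlier than period 3 — holds.
Crypto can only go in period 2 to period 5 — holds.
The Compilers session must be before the Crypto session — holds.
Crypto and Statistics have overlapping enrolment — holds.

Valid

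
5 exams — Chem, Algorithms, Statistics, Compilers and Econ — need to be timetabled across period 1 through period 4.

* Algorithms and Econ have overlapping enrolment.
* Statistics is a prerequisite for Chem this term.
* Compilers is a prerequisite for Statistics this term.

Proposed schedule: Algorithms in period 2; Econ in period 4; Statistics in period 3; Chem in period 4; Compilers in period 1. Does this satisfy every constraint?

Statistics is a prerequisite for Chem this term — holds.
Algorithms and Econ have overlapping enrolment — holds.
Compilers is a prerequisite for Statistics this term — holds.

Yes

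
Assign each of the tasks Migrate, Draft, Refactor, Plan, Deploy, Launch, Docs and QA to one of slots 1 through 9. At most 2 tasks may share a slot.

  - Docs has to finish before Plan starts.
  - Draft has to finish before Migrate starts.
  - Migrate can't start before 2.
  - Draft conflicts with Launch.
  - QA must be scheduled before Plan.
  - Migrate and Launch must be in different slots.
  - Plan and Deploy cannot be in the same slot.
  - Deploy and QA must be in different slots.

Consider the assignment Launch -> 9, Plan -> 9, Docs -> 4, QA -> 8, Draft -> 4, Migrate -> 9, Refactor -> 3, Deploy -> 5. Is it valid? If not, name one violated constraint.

No. Migrate and Launch must be in different slots is not satisfied.

Plan and Deploy cannot be in the same slot — holds.
Draft conflicts with Launch — holds.
At most 2 tasks may share a slot — violated.
QA must be scheduled before Plan — holds.
Docs has to finish before Plan starts — holds.
Migrate can't start before 2 — holds.
Migrate and Launch must be in different slots — violated.
Draft has to finish before Migrate starts — holds.
Deploy and QA must be in different slots — holds.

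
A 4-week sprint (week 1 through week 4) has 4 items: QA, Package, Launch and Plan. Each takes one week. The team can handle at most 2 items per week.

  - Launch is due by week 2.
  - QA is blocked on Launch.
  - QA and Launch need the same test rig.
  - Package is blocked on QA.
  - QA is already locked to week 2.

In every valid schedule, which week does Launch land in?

week 1

Launch's window is week 1–week 2.
QA is fixed at week 2, and Launch can't share a week with QA.
So Launch must be week 1.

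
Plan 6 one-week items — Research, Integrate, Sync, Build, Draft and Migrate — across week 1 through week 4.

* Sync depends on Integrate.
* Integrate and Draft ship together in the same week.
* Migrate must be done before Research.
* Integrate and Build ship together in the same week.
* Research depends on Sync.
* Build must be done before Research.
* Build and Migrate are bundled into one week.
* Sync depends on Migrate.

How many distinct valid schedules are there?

4

Enumerating: Integrate=week 1, Build=week 1, Draft=week 1, Research=week 3, Migrate=week 1, Sync=week 2 | Sync=week 2, Research=week 4, Build=week 1, Migrate=week 1, Integrate=week 1, Draft=week 1 | Research in week 4, Build in week 1, Sync in week 3, Migrate in week 1, Draft in week 1, Integrate in week 1 | Draft -> week 2; Migrate -> week 2; Sync -> week 3; Integrate -> week 2; Research -> week 4; Build -> week 2.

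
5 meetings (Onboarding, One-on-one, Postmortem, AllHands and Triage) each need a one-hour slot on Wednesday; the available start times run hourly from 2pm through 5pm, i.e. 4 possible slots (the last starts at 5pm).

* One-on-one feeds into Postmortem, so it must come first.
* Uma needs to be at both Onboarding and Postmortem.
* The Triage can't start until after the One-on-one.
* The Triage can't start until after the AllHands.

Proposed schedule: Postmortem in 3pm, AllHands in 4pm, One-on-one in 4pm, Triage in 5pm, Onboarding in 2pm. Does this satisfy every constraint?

No. One-on-one feeds into Postmortem, so it must come first is not satisfied.

The Triage can't start until after the AllHands — holds.
One-on-one feeds into Postmortem, so it must come first — violated.
Uma needs to be at both Onboarding and Postmortem — holds.
The Triage can't start until after the One-on-one — holds.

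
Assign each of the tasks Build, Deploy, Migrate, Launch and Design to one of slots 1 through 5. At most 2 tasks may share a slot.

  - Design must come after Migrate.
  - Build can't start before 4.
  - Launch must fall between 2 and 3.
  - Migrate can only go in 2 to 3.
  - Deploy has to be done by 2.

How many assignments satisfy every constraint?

Splitting on Build: it can be 4 (17), 5 (17). Listing each branch's schedules as (Deploy, Migrate, Launch, Design):
Build=4: (1,2,2,3) (1,2,2,4) (1,2,2,5) (1,2,3,3) (1,2,3,4) (1,2,3,5) (1,3,2,4) (1,3,2,5) (1,3,3,4) (1,3,3,5) (2,2,3,3) (2,2,3,4) (2,2,3,5) (2,3,2,4) (2,3,2,5) (2,3,3,4) (2,3,3,5) — 17.
Build=5: (1,2,2,3) (1,2,2,4) (1,2,2,5) (1,2,3,3) (1,2,3,4) (1,2,3,5) (1,3,2,4) (1,3,2,5) (1,3,3,4) (1,3,3,5) (2,2,3,3) (2,2,3,4) (2,2,3,5) (2,3,2,4) (2,3,2,5) (2,3,3,4) (2,3,3,5) — 17.
Summing: 17 + 17 = 34.

34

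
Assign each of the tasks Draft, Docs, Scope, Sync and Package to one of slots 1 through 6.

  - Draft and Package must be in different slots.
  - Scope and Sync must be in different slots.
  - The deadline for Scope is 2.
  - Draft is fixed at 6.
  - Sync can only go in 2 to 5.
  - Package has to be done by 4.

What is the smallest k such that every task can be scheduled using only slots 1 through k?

Draft can't be placed before 6, so the schedule must run through at least slot 6.
6 works (last occupied slot: 6): for example Sync=2; Scope=1; Docs=1; Package=1; Draft=6.

6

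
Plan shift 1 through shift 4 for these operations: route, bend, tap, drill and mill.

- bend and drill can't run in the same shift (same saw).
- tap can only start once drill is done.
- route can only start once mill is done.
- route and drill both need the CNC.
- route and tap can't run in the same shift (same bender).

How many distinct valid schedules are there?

Splitting on route: it can be shift 2 (9), shift 3 (18), shift 4 (27). Listing each branch's schedules as (bend, tap, drill, mill) by shift number:
route=shift 2: (1,4,3,1) (2,3,1,1) (2,4,1,1) (2,4,3,1) (3,3,1,1) (3,4,1,1) (4,3,1,1) (4,4,1,1) (4,4,3,1) — 9.
route=shift 3: (1,4,2,1) (1,4,2,2) (2,2,1,1) (2,2,1,2) (2,4,1,1) (2,4,1,2) (3,2,1,1) (3,2,1,2) (3,4,1,1) (3,4,1,2) (3,4,2,1) (3,4,2,2) (4,2,1,1) (4,2,1,2) (4,4,1,1) (4,4,1,2) (4,4,2,1) (4,4,2,2) — 18.
route=shift 4: (1,3,2,1) (1,3,2,2) (1,3,2,3) (2,2,1,1) (2,2,1,2) (2,2,1,3) (2,3,1,1) (2,3,1,2) (2,3,1,3) (3,2,1,1) (3,2,1,2) (3,2,1,3) (3,3,1,1) (3,3,1,2) (3,3,1,3) (3,3,2,1) (3,3,2,2) (3,3,2,3) (4,2,1,1) (4,2,1,2) (4,2,1,3) (4,3,1,1) (4,3,1,2) (4,3,1,3) (4,3,2,1) (4,3,2,2) (4,3,2,3) — 27.
Summing: 9 + 18 + 27 = 54.

54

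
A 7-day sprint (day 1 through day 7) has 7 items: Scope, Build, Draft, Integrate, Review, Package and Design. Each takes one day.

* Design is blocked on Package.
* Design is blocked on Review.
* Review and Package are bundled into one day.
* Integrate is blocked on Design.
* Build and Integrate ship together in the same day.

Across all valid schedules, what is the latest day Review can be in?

day 5

Downstream work caps Review at day 5.
Review at day 5 is achievable: Package in day 5; Scope in day 1; Integrate in day 7; Draft in day 1; Build in day 7; Design in day 6; Review in day 5.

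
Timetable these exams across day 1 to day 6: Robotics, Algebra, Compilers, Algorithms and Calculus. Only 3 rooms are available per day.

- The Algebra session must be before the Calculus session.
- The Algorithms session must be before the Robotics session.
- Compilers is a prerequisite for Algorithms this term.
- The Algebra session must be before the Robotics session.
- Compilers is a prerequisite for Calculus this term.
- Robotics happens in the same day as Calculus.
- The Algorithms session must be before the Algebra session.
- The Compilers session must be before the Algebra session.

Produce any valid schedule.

Compilers in day 1; Calculus in day 4; Algebra in day 3; Algorithms in day 2; Robotics in day 4

Checking: Compilers(day 1) before Calculus(day 4); Algebra(day 3) before Calculus(day 4); Algebra(day 3) before Robotics(day 4); Algorithms(day 2) before Algebra(day 3); Algorithms(day 2) before Robotics(day 4); Compilers(day 1) before Algebra(day 3); Compilers(day 1) before Algorithms(day 2); Robotics = Calculus = day 4; max 2 per day (cap 3).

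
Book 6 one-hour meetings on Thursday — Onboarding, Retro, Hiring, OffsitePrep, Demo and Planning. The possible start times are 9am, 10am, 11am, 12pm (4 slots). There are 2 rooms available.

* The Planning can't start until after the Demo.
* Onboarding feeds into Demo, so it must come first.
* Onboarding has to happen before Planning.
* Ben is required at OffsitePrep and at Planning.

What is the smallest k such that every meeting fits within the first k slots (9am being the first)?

The precedence chain requires at least 3 distinct slots.
With at most 2 per slot and 6 meetings, at least 3 slots are needed.
3 works (last occupied slot: 11am): for example Onboarding=9am, Planning=11am, Hiring=11am, Demo=10am, Retro=9am, OffsitePrep=10am.

3 slots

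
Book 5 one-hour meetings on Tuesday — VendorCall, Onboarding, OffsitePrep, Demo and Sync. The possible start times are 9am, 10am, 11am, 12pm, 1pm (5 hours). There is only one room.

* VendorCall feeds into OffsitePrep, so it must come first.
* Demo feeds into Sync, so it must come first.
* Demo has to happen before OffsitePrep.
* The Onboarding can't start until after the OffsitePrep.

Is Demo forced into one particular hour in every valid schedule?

No

Demo can be 9am (e.g. OffsitePrep=11am; Sync=1pm; Demo=9am; VendorCall=10am; Onboarding=12pm) or 10am (e.g. Onboarding=12pm; Sync=1pm; VendorCall=9am; Demo=10am; OffsitePrep=11am).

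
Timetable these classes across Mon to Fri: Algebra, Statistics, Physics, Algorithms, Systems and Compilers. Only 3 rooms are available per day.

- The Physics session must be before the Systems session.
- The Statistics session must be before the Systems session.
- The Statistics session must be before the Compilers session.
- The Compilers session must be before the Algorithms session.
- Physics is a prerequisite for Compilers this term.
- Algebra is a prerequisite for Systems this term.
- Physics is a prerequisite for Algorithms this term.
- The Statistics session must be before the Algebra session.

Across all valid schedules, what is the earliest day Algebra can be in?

Precedence pushes Algebra to at least Tue; downstream work caps Algebra at Thu.
Algebra at Tue is achievable: Algorithms=Wed, Statistics=Mon, Algebra=Tue, Compilers=Tue, Physics=Mon, Systems=Wed.

Tue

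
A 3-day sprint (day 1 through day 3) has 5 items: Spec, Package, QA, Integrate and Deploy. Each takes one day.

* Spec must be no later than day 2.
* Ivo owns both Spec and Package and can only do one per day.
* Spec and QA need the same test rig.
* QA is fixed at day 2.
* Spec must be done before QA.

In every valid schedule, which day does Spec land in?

day 1

Spec's window is day 1–day 2.
QA is fixed at day 2, and Spec can't share a day with QA.
So Spec must be day 1.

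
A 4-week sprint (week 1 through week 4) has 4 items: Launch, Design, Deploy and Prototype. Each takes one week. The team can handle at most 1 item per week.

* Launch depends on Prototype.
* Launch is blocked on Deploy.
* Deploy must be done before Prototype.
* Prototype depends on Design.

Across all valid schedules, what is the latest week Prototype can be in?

Precedence pushes Prototype to at least week 2; downstream work caps Prototype at week 3.
Prototype at week 3 is achievable: Design in week 2, Launch in week 4, Deploy in week 1, Prototype in week 3.

week 3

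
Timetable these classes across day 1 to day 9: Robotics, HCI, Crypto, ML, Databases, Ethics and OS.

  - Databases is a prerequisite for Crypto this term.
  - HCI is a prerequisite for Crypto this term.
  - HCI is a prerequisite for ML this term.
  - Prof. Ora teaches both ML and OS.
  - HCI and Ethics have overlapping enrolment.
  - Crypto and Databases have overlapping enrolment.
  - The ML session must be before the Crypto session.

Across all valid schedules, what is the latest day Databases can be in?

day 8

Downstream work caps Databases at day 8.
Databases at day 8 is achievable: Ethics=day 2, OS=day 1, HCI=day 1, Databases=day 8, ML=day 2, Crypto=day 9, Robotics=day 1.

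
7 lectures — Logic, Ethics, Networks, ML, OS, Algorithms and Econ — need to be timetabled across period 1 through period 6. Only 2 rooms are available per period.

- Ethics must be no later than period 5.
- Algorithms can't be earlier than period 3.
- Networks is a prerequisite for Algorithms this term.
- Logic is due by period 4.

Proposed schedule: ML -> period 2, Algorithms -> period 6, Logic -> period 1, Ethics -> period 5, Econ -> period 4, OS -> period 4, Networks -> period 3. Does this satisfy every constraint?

Algorithms can't be earlier than period 3 — holds.
Networks is a prerequisite for Algorithms this term — holds.
Only 2 rooms are available per period — holds.
Ethics must be no later than period 5 — holds.
Logic is due by period 4 — holds.

Valid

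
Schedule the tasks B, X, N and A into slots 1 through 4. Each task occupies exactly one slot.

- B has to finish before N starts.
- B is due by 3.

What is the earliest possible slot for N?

2

Precedence pushes N to at least 2.
N at 2 is achievable: A in 1; B in 1; X in 1; N in 2.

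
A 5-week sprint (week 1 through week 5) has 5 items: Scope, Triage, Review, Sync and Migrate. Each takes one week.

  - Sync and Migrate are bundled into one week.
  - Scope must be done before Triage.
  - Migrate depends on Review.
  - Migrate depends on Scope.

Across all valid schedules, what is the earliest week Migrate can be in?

week 2

Precedence pushes Migrate to at least week 2.
Migrate at week 2 is achievable: Scope in week 1, Triage in week 2, Migrate in week 2, Sync in week 2, Review in week 1.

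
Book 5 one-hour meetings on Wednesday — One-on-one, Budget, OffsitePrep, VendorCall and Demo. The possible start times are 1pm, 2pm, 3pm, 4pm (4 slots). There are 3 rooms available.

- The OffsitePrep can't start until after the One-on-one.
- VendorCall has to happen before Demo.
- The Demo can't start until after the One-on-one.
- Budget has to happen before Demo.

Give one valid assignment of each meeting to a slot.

OffsitePrep -> 2pm, Budget -> 1pm, One-on-one -> 1pm, Demo -> 2pm, VendorCall -> 1pm

Checking: One-on-one(1pm) before Demo(2pm); VendorCall(1pm) before Demo(2pm); One-on-one(1pm) before OffsitePrep(2pm); Budget(1pm) before Demo(2pm); max 3 per slot (cap 3).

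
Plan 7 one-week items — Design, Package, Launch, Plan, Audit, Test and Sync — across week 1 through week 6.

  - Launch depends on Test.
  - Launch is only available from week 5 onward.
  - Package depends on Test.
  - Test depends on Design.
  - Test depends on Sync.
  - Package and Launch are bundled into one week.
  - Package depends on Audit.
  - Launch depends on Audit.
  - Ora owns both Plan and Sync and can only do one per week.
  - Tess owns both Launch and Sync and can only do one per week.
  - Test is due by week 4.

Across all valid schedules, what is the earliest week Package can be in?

week 5

Package must be in the same week as Launch, which can't be before week 5, so Package is at least week 5.
Package at week 5 is achievable: Audit in week 1; Sync in week 1; Package in week 5; Launch in week 5; Plan in week 2; Test in week 2; Design in week 1.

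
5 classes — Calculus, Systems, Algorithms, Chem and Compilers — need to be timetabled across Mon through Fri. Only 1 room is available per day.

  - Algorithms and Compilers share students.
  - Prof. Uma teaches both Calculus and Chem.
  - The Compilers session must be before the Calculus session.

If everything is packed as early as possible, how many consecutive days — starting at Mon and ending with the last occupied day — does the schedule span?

5

The precedence chain requires at least 2 distinct days.
With at most 1 per day and 5 classes, at least 5 days are needed.
5 works (last occupied day: Fri): for example Systems -> Wed, Algorithms -> Thu, Chem -> Fri, Calculus -> Tue, Compilers -> Mon.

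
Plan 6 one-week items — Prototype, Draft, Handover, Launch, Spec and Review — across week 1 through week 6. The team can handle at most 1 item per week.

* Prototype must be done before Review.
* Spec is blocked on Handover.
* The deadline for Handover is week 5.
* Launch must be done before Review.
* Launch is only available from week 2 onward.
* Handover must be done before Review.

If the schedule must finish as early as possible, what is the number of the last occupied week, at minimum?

6

The precedence chain requires at least 2 distinct weeks.
With at most 1 per week and 6 work items, at least 6 weeks are needed.
Propagating the time windows through the other constraints, Review can't land before week 3, so the schedule must run through at least week 3.
6 works (last occupied week: week 6): for example Handover in week 1; Launch in week 2; Review in week 4; Draft in week 6; Prototype in week 3; Spec in week 5.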